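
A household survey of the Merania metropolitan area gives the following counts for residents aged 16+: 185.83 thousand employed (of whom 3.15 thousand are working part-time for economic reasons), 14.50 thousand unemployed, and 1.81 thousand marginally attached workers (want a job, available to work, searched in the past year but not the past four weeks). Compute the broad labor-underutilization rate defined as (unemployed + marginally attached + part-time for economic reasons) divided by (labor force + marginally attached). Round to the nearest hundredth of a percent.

Labor force = 185.83 + 14.50 = 200.33 thousand.
Numerator = 14.50 + 1.81 + 3.15 = 19.46 thousand.
Denominator = 200.33 + 1.81 = 202.14 thousand.
Broad rate = 19.46 / 202.14 = 9.63%.

Broad underutilization rate ≈ 9.63%.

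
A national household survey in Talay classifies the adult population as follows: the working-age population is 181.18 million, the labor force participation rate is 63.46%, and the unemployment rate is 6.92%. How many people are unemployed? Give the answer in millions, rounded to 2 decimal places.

Labor force = 0.6346 × 181.18 = 114.98 million.
Unemployed = 0.0692 × 114.98 ≈ 7.96 million.

About 7.96 million are unemployed.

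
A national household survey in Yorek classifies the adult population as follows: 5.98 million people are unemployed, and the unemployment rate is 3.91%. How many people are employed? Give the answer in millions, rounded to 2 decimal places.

Labor force = U / u = 5.98 / 0.0391 ≈ 152.94 million.
Employed = labor force − unemployed = 152.94 − 5.98 = 146.96 million.

About 146.96 million are employed.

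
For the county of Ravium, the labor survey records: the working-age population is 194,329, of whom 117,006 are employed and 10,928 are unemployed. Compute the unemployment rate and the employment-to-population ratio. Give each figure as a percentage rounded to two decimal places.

Unemployment rate ≈ 8.54%; employment-population ratio ≈ 60.21%.

Labor force = employed + unemployed = 117,006 + 10,928 = 127,934.
Unemployment rate = 10,928 / 127,934 = 8.54%.
Employment-population ratio = 117,006 / 194,329 = 60.21%.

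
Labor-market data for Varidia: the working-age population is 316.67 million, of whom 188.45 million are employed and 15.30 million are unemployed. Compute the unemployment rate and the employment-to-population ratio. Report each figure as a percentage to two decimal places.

Labor force = employed + unemployed = 188.45 + 15.30 = 203.75 million.
Unemployment rate = 15.30 / 203.75 = 7.51%.
Employment-population ratio = 188.45 / 316.67 = 59.51%.

Unemployment rate ≈ 7.51%; employment-population ratio ≈ 59.51%.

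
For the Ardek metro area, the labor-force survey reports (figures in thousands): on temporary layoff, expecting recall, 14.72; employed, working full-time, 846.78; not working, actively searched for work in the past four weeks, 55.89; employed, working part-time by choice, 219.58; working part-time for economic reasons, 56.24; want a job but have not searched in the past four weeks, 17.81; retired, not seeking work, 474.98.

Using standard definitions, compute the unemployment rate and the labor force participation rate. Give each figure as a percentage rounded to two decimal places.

Employed = 846.78 + 219.58 + 56.24 = 1,122.60 thousand (anyone who worked, including part-time for economic reasons, counts as employed).
Unemployed = 14.72 + 55.89 = 70.61 thousand (jobless and actively searching, or on temporary layoff).
Labor force = 1,122.60 + 70.61 = 1,193.21 thousand.
Not in labor force = 17.81 + 474.98 = 492.79 thousand (those not working and not actively searching are outside the labor force — including those who want a job but have given up searching).
Civilian working-age population = 1,193.21 + 492.79 = 1,686.00 thousand.
Unemployment rate = 70.61 / 1,193.21 = 5.92%.
Labor force participation rate = 1,193.21 / 1,686.00 = 70.77%.

Unemployment rate ≈ 5.92%; labor force participation rate ≈ 70.77%.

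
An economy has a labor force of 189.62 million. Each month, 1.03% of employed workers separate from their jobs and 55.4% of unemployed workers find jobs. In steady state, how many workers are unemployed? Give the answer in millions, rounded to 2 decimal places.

Steady-state unemployment rate u* = s/(s+f) = 1.03/(1.03+55.4) = 0.018253.
Unemployed = u* × labor force = 0.018253 × 189.62 ≈ 3.46 million.

About 3.46 million are unemployed in steady state.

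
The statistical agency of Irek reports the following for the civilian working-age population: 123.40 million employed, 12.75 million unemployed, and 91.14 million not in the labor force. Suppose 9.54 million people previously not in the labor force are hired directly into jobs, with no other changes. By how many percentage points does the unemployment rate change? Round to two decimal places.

The unemployment rate changes by −0.61 percentage points.

Initially, labor force = 123.40 + 12.75 = 136.15 million, so u = 12.75/136.15 = 9.36%.
After the change, employed and labor force both rise by 9.54; unemployed unchanged → E = 132.94, U = 12.75, labor force = 145.69 million.
New unemployment rate = 12.75 / 145.69 = 8.75%.
Change = 8.75% − 9.36% = −0.61 percentage points.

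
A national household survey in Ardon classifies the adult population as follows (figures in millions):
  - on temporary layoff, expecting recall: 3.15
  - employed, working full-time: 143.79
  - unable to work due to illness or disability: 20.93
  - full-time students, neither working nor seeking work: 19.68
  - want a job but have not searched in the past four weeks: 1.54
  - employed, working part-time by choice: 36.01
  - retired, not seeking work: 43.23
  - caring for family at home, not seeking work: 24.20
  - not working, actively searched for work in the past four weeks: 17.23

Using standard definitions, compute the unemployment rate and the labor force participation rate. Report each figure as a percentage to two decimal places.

Unemployment rate ≈ 10.18%; labor force participation rate ≈ 64.62%.

Employed = 143.79 + 36.01 = 179.80 million.
Unemployed = 3.15 + 17.23 = 20.38 million (jobless and actively searching, or on temporary layoff).
Labor force = 179.80 + 20.38 = 200.18 million.
Not in labor force = 20.93 + 19.68 + 1.54 + 43.23 + 24.20 = 109.58 million (those not working and not actively searching are outside the labor force — including those who want a job but have given up searching).
Civilian working-age population = 200.18 + 109.58 = 309.76 million.
Unemployment rate = 20.38 / 200.18 = 10.18%.
Labor force participation rate = 200.18 / 309.76 = 64.62%.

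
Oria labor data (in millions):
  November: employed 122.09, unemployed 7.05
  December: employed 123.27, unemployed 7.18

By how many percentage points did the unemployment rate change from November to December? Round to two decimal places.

The unemployment rate changed by +0.04 percentage points.

November: labor force = 122.09 + 7.05 = 129.14; u = 7.05/129.14 = 5.46%.
December: labor force = 123.27 + 7.18 = 130.45; u = 7.18/130.45 = 5.50%.
Change = 5.50% − 5.46% = +0.04 pp.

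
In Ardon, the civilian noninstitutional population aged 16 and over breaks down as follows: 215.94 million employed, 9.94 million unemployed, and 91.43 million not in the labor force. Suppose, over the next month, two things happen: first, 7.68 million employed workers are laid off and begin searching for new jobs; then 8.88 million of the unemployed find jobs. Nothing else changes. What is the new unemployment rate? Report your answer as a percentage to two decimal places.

New unemployment rate ≈ 3.87%.

Initially, labor force = 215.94 + 9.94 = 225.88 million, so u = 9.94/225.88 = 4.40%.
After the first change, employed falls and unemployed rises by 7.68; labor force unchanged → E = 208.26, U = 17.62, labor force = 225.88 million.
After the second change, unemployed falls and employed rises by 8.88; labor force unchanged → E = 217.14, U = 8.74, labor force = 225.88 million.
New unemployment rate = 8.74 / 225.88 = 3.87%.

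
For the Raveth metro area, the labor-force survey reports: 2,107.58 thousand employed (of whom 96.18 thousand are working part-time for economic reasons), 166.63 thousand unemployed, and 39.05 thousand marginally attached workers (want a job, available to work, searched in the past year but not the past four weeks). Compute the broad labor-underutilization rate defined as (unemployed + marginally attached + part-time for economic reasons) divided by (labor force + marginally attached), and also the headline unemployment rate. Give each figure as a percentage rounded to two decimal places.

Labor force = 2,107.58 + 166.63 = 2,274.21 thousand.
Numerator = 166.63 + 39.05 + 96.18 = 301.86 thousand.
Denominator = 2,274.21 + 39.05 = 2,313.26 thousand.
Broad rate = 301.86 / 2,313.26 = 13.05%.
Headline unemployment rate = 166.63 / 2,274.21 = 7.33%.

Broad underutilization rate ≈ 13.05%; headline unemployment rate ≈ 7.33%.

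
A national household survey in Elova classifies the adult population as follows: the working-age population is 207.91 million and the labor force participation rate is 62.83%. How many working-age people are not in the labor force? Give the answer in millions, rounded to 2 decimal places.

About 77.28 million are not in the labor force.

Share not in the labor force = 1 − 0.6283 = 0.3717.
Not in labor force = 0.3717 × 207.91 ≈ 77.28 million.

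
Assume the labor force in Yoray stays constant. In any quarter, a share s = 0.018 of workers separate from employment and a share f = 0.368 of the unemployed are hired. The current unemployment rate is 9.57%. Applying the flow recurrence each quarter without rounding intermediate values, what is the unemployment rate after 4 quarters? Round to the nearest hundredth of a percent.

With a fixed labor force, u_{t+1} = u_t + s·(1−u_t) − f·u_t = u_t·(1−s−f) + s.
Here 1−s−f = 0.614 and s = 0.018.
u_1 = 0.095700 × 0.614 + 0.018 = 0.076760.
u_2 = 0.076760 × 0.614 + 0.018 = 0.065131.
u_3 = 0.065131 × 0.614 + 0.018 = 0.057990.
u_4 = 0.057990 × 0.614 + 0.018 = 0.053606.

Unemployment rate after four quarters ≈ 5.36%.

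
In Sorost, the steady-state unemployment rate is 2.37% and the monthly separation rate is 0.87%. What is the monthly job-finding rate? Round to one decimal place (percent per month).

Job-finding rate ≈ 35.8% per month.

From u* = s/(s+f): f = s·(1−u)/u.
f = 0.87 × (1 − 0.0237) / 0.0237 = 0.8494 / 0.0237 ≈ 35.8% per month.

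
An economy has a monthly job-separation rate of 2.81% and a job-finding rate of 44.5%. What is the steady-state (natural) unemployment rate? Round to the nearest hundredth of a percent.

At steady state the flows balance: s·E = f·U, so U/(E+U) = s/(s+f).
u* = 2.81 / (2.81 + 44.5) = 2.81 / 47.31 = 5.94%.

Steady-state unemployment rate ≈ 5.94%.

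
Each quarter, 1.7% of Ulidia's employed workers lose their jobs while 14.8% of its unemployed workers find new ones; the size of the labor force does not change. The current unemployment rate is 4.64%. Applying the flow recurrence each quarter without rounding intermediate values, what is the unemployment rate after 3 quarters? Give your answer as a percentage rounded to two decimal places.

With a fixed labor force, u_{t+1} = u_t + s·(1−u_t) − f·u_t = u_t·(1−s−f) + s.
Here 1−s−f = 0.835 and s = 0.017.
u_1 = 0.046400 × 0.835 + 0.017 = 0.055744.
u_2 = 0.055744 × 0.835 + 0.017 = 0.063546.
u_3 = 0.063546 × 0.835 + 0.017 = 0.070061.

Unemployment rate after three quarters ≈ 7.01%.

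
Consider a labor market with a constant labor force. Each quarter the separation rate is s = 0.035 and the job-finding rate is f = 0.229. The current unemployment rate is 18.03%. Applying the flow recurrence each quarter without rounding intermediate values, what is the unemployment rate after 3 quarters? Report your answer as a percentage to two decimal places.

Unemployment rate after three quarters ≈ 15.16%.

With a fixed labor force, u_{t+1} = u_t + s·(1−u_t) − f·u_t = u_t·(1−s−f) + s.
Here 1−s−f = 0.736 and s = 0.035.
u_1 = 0.180300 × 0.736 + 0.035 = 0.167701.
u_2 = 0.167701 × 0.736 + 0.035 = 0.158428.
u_3 = 0.158428 × 0.736 + 0.035 = 0.151603.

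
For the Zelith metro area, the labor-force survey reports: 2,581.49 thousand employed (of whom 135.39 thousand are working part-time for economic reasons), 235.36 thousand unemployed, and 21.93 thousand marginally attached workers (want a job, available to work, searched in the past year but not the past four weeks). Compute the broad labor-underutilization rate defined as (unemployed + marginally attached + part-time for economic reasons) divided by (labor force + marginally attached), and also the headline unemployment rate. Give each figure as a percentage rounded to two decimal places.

Labor force = 2,581.49 + 235.36 = 2,816.85 thousand.
Numerator = 235.36 + 21.93 + 135.39 = 392.68 thousand.
Denominator = 2,816.85 + 21.93 = 2,838.78 thousand.
Broad rate = 392.68 / 2,838.78 = 13.83%.
Headline unemployment rate = 235.36 / 2,816.85 = 8.36%.

Broad underutilization rate ≈ 13.83%; headline unemployment rate ≈ 8.36%.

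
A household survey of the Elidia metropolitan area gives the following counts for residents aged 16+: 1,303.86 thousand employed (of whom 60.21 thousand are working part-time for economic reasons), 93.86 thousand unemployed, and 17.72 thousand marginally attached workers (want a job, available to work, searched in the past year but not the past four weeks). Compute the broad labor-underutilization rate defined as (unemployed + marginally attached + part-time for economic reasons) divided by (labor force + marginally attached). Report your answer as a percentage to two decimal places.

Broad underutilization rate ≈ 12.14%.

Labor force = 1,303.86 + 93.86 = 1,397.72 thousand.
Numerator = 93.86 + 17.72 + 60.21 = 171.79 thousand.
Denominator = 1,397.72 + 17.72 = 1,415.44 thousand.
Broad rate = 171.79 / 1,415.44 = 12.14%.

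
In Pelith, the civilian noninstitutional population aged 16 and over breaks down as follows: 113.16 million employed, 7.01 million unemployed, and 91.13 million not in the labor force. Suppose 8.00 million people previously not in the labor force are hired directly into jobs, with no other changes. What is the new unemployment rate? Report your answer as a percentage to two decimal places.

Initially, labor force = 113.16 + 7.01 = 120.17 million, so u = 7.01/120.17 = 5.83%.
After the change, employed and labor force both rise by 8.00; unemployed unchanged → E = 121.16, U = 7.01, labor force = 128.17 million.
New unemployment rate = 7.01 / 128.17 = 5.47%.

New unemployment rate ≈ 5.47%.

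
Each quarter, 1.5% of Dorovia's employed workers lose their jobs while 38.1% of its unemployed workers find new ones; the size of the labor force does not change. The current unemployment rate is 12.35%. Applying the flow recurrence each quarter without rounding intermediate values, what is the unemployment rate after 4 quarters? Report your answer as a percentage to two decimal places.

Unemployment rate after four quarters ≈ 4.93%.

With a fixed labor force, u_{t+1} = u_t + s·(1−u_t) − f·u_t = u_t·(1−s−f) + s.
Here 1−s−f = 0.604 and s = 0.015.
u_1 = 0.123500 × 0.604 + 0.015 = 0.089594.
u_2 = 0.089594 × 0.604 + 0.015 = 0.069115.
u_3 = 0.069115 × 0.604 + 0.015 = 0.056745.
u_4 = 0.056745 × 0.604 + 0.015 = 0.049274.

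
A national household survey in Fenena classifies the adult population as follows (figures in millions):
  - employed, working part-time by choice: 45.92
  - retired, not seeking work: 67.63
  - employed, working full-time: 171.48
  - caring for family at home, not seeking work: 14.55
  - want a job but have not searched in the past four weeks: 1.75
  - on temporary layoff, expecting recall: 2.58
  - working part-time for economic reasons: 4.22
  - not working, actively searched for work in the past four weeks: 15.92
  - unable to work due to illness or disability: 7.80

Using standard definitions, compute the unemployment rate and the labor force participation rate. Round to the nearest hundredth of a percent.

Employed = 45.92 + 171.48 + 4.22 = 221.62 million (anyone who worked, including part-time for economic reasons, counts as employed).
Unemployed = 2.58 + 15.92 = 18.50 million (jobless and actively searching, or on temporary layoff).
Labor force = 221.62 + 18.50 = 240.12 million.
Not in labor force = 67.63 + 14.55 + 1.75 + 7.80 = 91.73 million (those not working and not actively searching are outside the labor force — including those who want a job but have given up searching).
Civilian working-age population = 240.12 + 91.73 = 331.85 million.
Unemployment rate = 18.50 / 240.12 = 7.70%.
Labor force participation rate = 240.12 / 331.85 = 72.36%.

Unemployment rate ≈ 7.70%; labor force participation rate ≈ 72.36%.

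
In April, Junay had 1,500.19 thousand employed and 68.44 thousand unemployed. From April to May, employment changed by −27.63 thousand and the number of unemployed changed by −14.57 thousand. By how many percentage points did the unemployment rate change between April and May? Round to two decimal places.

The unemployment rate changed by −0.83 percentage points.

April: labor force = 1,500.19 + 68.44 = 1,568.63; u = 68.44/1,568.63 = 4.36%.
May: labor force = 1,472.56 + 53.87 = 1,526.43; u = 53.87/1,526.43 = 3.53%.
Change = 3.53% − 4.36% = −0.83 pp.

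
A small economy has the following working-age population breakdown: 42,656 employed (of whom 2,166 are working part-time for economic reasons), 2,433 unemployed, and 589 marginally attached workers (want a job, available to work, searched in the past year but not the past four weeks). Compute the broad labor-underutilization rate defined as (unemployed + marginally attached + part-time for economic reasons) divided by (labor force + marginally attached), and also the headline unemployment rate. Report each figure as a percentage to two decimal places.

Labor force = 42,656 + 2,433 = 45,089.
Numerator = 2,433 + 589 + 2,166 = 5,188.
Denominator = 45,089 + 589 = 45,678.
Broad rate = 5,188 / 45,678 = 11.36%.
Headline unemployment rate = 2,433 / 45,089 = 5.40%.

Broad underutilization rate ≈ 11.36%; headline unemployment rate ≈ 5.40%.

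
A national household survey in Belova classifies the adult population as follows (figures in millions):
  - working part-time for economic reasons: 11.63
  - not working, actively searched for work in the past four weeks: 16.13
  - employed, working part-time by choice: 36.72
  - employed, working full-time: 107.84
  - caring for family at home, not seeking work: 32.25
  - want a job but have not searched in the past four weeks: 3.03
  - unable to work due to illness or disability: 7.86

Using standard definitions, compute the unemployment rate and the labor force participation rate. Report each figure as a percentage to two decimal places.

Employed = 11.63 + 36.72 + 107.84 = 156.19 million (anyone who worked, including part-time for economic reasons, counts as employed).
Unemployed = 16.13 million.
Labor force = 156.19 + 16.13 = 172.32 million.
Not in labor force = 32.25 + 3.03 + 7.86 = 43.14 million (those not working and not actively searching are outside the labor force — including those who want a job but have given up searching).
Civilian working-age population = 172.32 + 43.14 = 215.46 million.
Unemployment rate = 16.13 / 172.32 = 9.36%.
Labor force participation rate = 172.32 / 215.46 = 79.98%.

Unemployment rate ≈ 9.36%; labor force participation rate ≈ 79.98%.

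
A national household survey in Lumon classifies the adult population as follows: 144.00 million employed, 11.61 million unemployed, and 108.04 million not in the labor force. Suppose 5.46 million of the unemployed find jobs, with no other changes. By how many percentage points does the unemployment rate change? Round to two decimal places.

The unemployment rate changes by −3.51 percentage points.

Initially, labor force = 144.00 + 11.61 = 155.61 million, so u = 11.61/155.61 = 7.46%.
After the change, unemployed falls and employed rises by 5.46; labor force unchanged → E = 149.46, U = 6.15, labor force = 155.61 million.
New unemployment rate = 6.15 / 155.61 = 3.95%.
Change = 3.95% − 7.46% = −3.51 percentage points.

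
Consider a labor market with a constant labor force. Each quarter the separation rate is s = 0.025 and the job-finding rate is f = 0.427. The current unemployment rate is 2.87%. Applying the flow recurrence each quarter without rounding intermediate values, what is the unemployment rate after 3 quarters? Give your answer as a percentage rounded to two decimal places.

Unemployment rate after three quarters ≈ 5.09%.

With a fixed labor force, u_{t+1} = u_t + s·(1−u_t) − f·u_t = u_t·(1−s−f) + s.
Here 1−s−f = 0.548 and s = 0.025.
u_1 = 0.028700 × 0.548 + 0.025 = 0.040728.
u_2 = 0.040728 × 0.548 + 0.025 = 0.047319.
u_3 = 0.047319 × 0.548 + 0.025 = 0.050931.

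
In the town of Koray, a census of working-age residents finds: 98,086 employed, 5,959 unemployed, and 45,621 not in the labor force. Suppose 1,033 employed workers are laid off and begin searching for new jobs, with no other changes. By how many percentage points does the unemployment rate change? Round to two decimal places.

Initially, labor force = 98,086 + 5,959 = 104,045, so u = 5,959/104,045 = 5.73%.
After the change, employed falls and unemployed rises by 1,033; labor force unchanged → E = 97,053, U = 6,992, labor force = 104,045.
New unemployment rate = 6,992 / 104,045 = 6.72%.
Change = 6.72% − 5.73% = +0.99 percentage points.

The unemployment rate changes by +0.99 percentage points.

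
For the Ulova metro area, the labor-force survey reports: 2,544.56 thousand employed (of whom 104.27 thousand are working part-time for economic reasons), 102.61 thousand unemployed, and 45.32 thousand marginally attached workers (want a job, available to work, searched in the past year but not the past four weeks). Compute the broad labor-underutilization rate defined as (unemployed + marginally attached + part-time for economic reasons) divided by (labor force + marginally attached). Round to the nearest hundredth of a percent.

Broad underutilization rate ≈ 9.37%.

Labor force = 2,544.56 + 102.61 = 2,647.17 thousand.
Numerator = 102.61 + 45.32 + 104.27 = 252.20 thousand.
Denominator = 2,647.17 + 45.32 = 2,692.49 thousand.
Broad rate = 252.20 / 2,692.49 = 9.37%.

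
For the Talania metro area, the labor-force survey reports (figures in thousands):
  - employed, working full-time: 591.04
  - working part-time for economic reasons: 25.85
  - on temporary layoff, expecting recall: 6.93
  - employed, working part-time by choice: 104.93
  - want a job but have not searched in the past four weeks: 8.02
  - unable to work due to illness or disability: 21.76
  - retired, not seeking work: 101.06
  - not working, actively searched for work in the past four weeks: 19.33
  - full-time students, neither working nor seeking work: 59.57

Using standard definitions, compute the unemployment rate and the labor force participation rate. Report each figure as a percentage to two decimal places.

Unemployment rate ≈ 3.51%; labor force participation rate ≈ 79.71%.

Employed = 591.04 + 25.85 + 104.93 = 721.82 thousand (anyone who worked, including part-time for economic reasons, counts as employed).
Unemployed = 6.93 + 19.33 = 26.26 thousand (jobless and actively searching, or on temporary layoff).
Labor force = 721.82 + 26.26 = 748.08 thousand.
Not in labor force = 8.02 + 21.76 + 101.06 + 59.57 = 190.41 thousand (those not working and not actively searching are outside the labor force — including those who want a job but have given up searching).
Civilian working-age population = 748.08 + 190.41 = 938.49 thousand.
Unemployment rate = 26.26 / 748.08 = 3.51%.
Labor force participation rate = 748.08 / 938.49 = 79.71%.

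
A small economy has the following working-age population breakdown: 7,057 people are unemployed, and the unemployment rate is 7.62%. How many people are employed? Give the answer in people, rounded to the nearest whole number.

About 85,555 are employed.

Labor force = U / u = 7,057 / 0.0762 ≈ 92,612.
Employed = labor force − unemployed = 92,612 − 7,057 = 85,555.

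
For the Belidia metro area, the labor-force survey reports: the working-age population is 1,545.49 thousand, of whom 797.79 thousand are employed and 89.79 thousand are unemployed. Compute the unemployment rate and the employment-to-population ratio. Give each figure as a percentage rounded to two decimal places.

Unemployment rate ≈ 10.12%; employment-population ratio ≈ 51.62%.

Labor force = employed + unemployed = 797.79 + 89.79 = 887.58 thousand.
Unemployment rate = 89.79 / 887.58 = 10.12%.
Employment-population ratio = 797.79 / 1,545.49 = 51.62%.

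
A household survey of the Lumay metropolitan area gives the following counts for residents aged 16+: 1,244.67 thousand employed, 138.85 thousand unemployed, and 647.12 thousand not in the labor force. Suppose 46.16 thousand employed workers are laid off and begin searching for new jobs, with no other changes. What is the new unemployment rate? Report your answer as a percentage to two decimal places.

Initially, labor force = 1,244.67 + 138.85 = 1,383.52 thousand, so u = 138.85/1,383.52 = 10.04%.
After the change, employed falls and unemployed rises by 46.16; labor force unchanged → E = 1,198.51, U = 185.01, labor force = 1,383.52 thousand.
New unemployment rate = 185.01 / 1,383.52 = 13.37%.

New unemployment rate ≈ 13.37%.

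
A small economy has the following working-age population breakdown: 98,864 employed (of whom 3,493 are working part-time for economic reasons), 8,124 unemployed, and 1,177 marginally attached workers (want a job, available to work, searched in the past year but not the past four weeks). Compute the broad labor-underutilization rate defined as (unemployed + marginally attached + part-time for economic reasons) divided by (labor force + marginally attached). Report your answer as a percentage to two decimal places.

Labor force = 98,864 + 8,124 = 106,988.
Numerator = 8,124 + 1,177 + 3,493 = 12,794.
Denominator = 106,988 + 1,177 = 108,165.
Broad rate = 12,794 / 108,165 = 11.83%.

Broad underutilization rate ≈ 11.83%.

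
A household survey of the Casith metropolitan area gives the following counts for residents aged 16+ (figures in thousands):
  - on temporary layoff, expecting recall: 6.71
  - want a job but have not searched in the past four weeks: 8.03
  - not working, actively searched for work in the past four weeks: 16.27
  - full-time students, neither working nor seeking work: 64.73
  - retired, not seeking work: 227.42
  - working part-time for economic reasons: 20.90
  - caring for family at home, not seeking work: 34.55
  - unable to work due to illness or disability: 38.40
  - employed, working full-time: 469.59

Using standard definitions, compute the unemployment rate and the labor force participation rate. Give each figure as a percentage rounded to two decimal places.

Unemployment rate ≈ 4.48%; labor force participation rate ≈ 57.91%.

Employed = 20.90 + 469.59 = 490.49 thousand (anyone who worked, including part-time for economic reasons, counts as employed).
Unemployed = 6.71 + 16.27 = 22.98 thousand (jobless and actively searching, or on temporary layoff).
Labor force = 490.49 + 22.98 = 513.47 thousand.
Not in labor force = 8.03 + 64.73 + 227.42 + 34.55 + 38.40 = 373.13 thousand (those not working and not actively searching are outside the labor force — including those who want a job but have given up searching).
Civilian working-age population = 513.47 + 373.13 = 886.60 thousand.
Unemployment rate = 22.98 / 513.47 = 4.48%.
Labor force participation rate = 513.47 / 886.60 = 57.91%.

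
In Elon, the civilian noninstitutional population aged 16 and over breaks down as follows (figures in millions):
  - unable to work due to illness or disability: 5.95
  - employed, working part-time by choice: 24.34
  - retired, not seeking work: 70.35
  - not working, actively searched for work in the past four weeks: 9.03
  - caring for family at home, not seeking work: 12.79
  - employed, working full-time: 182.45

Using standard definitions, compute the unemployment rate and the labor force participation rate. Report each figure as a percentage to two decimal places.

Employed = 24.34 + 182.45 = 206.79 million.
Unemployed = 9.03 million.
Labor force = 206.79 + 9.03 = 215.82 million.
Not in labor force = 5.95 + 70.35 + 12.79 = 89.09 million (those not working and not actively searching are outside the labor force).
Civilian working-age population = 215.82 + 89.09 = 304.91 million.
Unemployment rate = 9.03 / 215.82 = 4.18%.
Labor force participation rate = 215.82 / 304.91 = 70.78%.

Unemployment rate ≈ 4.18%; labor force participation rate ≈ 70.78%.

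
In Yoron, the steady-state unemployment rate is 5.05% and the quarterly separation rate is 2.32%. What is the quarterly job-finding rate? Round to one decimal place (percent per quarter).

From u* = s/(s+f): f = s·(1−u)/u.
f = 2.32 × (1 − 0.0505) / 0.0505 = 2.2028 / 0.0505 ≈ 43.6% per quarter.

Job-finding rate ≈ 43.6% per quarter.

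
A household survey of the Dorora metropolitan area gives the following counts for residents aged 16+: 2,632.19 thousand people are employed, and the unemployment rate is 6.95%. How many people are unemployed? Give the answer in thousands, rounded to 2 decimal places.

Let U be the number unemployed. The labor force is E + U, and U/(E+U) = 0.0695.
So U = 0.0695 × 2,632.19 / (1 − 0.0695) = 182.9372 / 0.9305 ≈ 196.60 thousand.

About 196.60 thousand are unemployed.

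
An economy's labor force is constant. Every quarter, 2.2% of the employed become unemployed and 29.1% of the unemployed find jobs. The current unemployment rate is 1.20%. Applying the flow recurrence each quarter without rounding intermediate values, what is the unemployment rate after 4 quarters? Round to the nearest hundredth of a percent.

With a fixed labor force, u_{t+1} = u_t + s·(1−u_t) − f·u_t = u_t·(1−s−f) + s.
Here 1−s−f = 0.687 and s = 0.022.
u_1 = 0.012000 × 0.687 + 0.022 = 0.030244.
u_2 = 0.030244 × 0.687 + 0.022 = 0.042778.
u_3 = 0.042778 × 0.687 + 0.022 = 0.051388.
u_4 = 0.051388 × 0.687 + 0.022 = 0.057304.

Unemployment rate after four quarters ≈ 5.73%.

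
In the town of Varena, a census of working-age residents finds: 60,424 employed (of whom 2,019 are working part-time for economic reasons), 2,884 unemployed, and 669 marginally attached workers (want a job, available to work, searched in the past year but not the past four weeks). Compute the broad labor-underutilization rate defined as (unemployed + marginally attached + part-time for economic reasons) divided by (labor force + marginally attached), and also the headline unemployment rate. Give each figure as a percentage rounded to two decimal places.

Broad underutilization rate ≈ 8.71%; headline unemployment rate ≈ 4.56%.

Labor force = 60,424 + 2,884 = 63,308.
Numerator = 2,884 + 669 + 2,019 = 5,572.
Denominator = 63,308 + 669 = 63,977.
Broad rate = 5,572 / 63,977 = 8.71%.
Headline unemployment rate = 2,884 / 63,308 = 4.56%.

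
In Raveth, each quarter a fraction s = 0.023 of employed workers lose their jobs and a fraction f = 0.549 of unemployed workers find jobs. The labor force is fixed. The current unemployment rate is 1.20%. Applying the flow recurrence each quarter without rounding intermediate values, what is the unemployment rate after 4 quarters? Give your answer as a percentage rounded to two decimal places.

With a fixed labor force, u_{t+1} = u_t + s·(1−u_t) − f·u_t = u_t·(1−s−f) + s.
Here 1−s−f = 0.428 and s = 0.023.
u_1 = 0.012000 × 0.428 + 0.023 = 0.028136.
u_2 = 0.028136 × 0.428 + 0.023 = 0.035042.
u_3 = 0.035042 × 0.428 + 0.023 = 0.037998.
u_4 = 0.037998 × 0.428 + 0.023 = 0.039263.

Unemployment rate after four quarters ≈ 3.93%.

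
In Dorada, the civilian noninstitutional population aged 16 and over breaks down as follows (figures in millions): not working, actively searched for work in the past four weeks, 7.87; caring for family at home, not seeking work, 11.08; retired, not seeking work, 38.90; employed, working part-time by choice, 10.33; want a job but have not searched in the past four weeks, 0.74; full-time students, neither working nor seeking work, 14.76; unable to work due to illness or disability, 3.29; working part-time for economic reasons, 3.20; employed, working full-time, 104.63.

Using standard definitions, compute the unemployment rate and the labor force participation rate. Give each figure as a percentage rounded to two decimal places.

Unemployment rate ≈ 6.24%; labor force participation rate ≈ 64.70%.

Employed = 10.33 + 3.20 + 104.63 = 118.16 million (anyone who worked, including part-time for economic reasons, counts as employed).
Unemployed = 7.87 million.
Labor force = 118.16 + 7.87 = 126.03 million.
Not in labor force = 11.08 + 38.90 + 0.74 + 14.76 + 3.29 = 68.77 million (those not working and not actively searching are outside the labor force — including those who want a job but have given up searching).
Civilian working-age population = 126.03 + 68.77 = 194.80 million.
Unemployment rate = 7.87 / 126.03 = 6.24%.
Labor force participation rate = 126.03 / 194.80 = 64.70%.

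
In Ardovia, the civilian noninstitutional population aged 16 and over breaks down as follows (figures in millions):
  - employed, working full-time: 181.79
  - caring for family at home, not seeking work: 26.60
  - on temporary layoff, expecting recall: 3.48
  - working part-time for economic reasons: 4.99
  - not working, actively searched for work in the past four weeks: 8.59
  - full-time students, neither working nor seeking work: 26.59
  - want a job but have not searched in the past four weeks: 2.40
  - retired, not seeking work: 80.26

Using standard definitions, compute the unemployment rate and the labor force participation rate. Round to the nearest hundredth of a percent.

Employed = 181.79 + 4.99 = 186.78 million (anyone who worked, including part-time for economic reasons, counts as employed).
Unemployed = 3.48 + 8.59 = 12.07 million (jobless and actively searching, or on temporary layoff).
Labor force = 186.78 + 12.07 = 198.85 million.
Not in labor force = 26.60 + 26.59 + 2.40 + 80.26 = 135.85 million (those not working and not actively searching are outside the labor force — including those who want a job but have given up searching).
Civilian working-age population = 198.85 + 135.85 = 334.70 million.
Unemployment rate = 12.07 / 198.85 = 6.07%.
Labor force participation rate = 198.85 / 334.70 = 59.41%.

Unemployment rate ≈ 6.07%; labor force participation rate ≈ 59.41%.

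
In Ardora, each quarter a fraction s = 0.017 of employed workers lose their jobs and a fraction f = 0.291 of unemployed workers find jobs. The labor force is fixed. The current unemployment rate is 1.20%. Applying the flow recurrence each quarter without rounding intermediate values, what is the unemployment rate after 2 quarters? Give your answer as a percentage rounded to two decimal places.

Unemployment rate after two quarters ≈ 3.45%.

With a fixed labor force, u_{t+1} = u_t + s·(1−u_t) − f·u_t = u_t·(1−s−f) + s.
Here 1−s−f = 0.692 and s = 0.017.
u_1 = 0.012000 × 0.692 + 0.017 = 0.025304.
u_2 = 0.025304 × 0.692 + 0.017 = 0.034510.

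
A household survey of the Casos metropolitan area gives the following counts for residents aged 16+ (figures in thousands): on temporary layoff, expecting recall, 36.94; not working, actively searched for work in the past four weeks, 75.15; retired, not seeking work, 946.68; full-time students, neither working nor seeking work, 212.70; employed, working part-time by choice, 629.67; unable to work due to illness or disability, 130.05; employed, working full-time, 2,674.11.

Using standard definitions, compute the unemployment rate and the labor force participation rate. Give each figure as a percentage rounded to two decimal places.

Employed = 629.67 + 2,674.11 = 3,303.78 thousand.
Unemployed = 36.94 + 75.15 = 112.09 thousand (jobless and actively searching, or on temporary layoff).
Labor force = 3,303.78 + 112.09 = 3,415.87 thousand.
Not in labor force = 946.68 + 212.70 + 130.05 = 1,289.43 thousand (those not working and not actively searching are outside the labor force).
Civilian working-age population = 3,415.87 + 1,289.43 = 4,705.30 thousand.
Unemployment rate = 112.09 / 3,415.87 = 3.28%.
Labor force participation rate = 3,415.87 / 4,705.30 = 72.60%.

Unemployment rate ≈ 3.28%; labor force participation rate ≈ 72.60%.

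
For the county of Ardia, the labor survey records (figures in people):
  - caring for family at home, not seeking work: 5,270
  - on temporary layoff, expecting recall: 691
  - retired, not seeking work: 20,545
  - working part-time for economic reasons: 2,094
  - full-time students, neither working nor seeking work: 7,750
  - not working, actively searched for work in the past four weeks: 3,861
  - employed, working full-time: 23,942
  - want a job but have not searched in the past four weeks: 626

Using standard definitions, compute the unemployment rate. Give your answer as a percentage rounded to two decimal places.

Unemployment rate ≈ 14.88%.

Employed = 2,094 + 23,942 = 26,036 (anyone who worked, including part-time for economic reasons, counts as employed).
Unemployed = 691 + 3,861 = 4,552 (jobless and actively searching, or on temporary layoff).
Labor force = 26,036 + 4,552 = 30,588.
Unemployment rate = 4,552 / 30,588 = 14.88%.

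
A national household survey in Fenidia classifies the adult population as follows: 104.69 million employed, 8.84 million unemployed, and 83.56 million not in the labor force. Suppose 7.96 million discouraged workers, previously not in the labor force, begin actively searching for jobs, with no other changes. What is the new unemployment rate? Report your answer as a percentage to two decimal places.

New unemployment rate ≈ 13.83%.

Initially, labor force = 104.69 + 8.84 = 113.53 million, so u = 8.84/113.53 = 7.79%.
After the change, unemployed and labor force both rise by 7.96 → E = 104.69, U = 16.80, labor force = 121.49 million.
New unemployment rate = 16.80 / 121.49 = 13.83%.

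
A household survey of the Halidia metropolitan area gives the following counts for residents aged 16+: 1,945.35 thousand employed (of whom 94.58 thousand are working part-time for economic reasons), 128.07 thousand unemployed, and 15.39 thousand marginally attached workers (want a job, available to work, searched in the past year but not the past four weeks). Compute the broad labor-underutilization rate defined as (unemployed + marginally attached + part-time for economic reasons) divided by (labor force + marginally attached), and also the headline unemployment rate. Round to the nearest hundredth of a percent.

Labor force = 1,945.35 + 128.07 = 2,073.42 thousand.
Numerator = 128.07 + 15.39 + 94.58 = 238.04 thousand.
Denominator = 2,073.42 + 15.39 = 2,088.81 thousand.
Broad rate = 238.04 / 2,088.81 = 11.40%.
Headline unemployment rate = 128.07 / 2,073.42 = 6.18%.

Broad underutilization rate ≈ 11.40%; headline unemployment rate ≈ 6.18%.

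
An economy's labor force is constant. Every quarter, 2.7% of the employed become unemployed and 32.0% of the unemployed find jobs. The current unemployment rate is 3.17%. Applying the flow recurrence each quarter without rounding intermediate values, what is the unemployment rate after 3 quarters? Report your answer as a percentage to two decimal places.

With a fixed labor force, u_{t+1} = u_t + s·(1−u_t) − f·u_t = u_t·(1−s−f) + s.
Here 1−s−f = 0.653 and s = 0.027.
u_1 = 0.031700 × 0.653 + 0.027 = 0.047700.
u_2 = 0.047700 × 0.653 + 0.027 = 0.058148.
u_3 = 0.058148 × 0.653 + 0.027 = 0.064971.

Unemployment rate after three quarters ≈ 6.50%.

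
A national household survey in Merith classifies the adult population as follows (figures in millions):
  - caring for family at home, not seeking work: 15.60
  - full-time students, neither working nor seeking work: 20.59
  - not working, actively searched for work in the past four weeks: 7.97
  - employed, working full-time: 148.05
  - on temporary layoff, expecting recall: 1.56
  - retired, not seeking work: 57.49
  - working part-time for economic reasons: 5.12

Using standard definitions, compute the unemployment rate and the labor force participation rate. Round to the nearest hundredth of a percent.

Unemployment rate ≈ 5.86%; labor force participation rate ≈ 63.46%.

Employed = 148.05 + 5.12 = 153.17 million (anyone who worked, including part-time for economic reasons, counts as employed).
Unemployed = 7.97 + 1.56 = 9.53 million (jobless and actively searching, or on temporary layoff).
Labor force = 153.17 + 9.53 = 162.70 million.
Not in labor force = 15.60 + 20.59 + 57.49 = 93.68 million (those not working and not actively searching are outside the labor force).
Civilian working-age population = 162.70 + 93.68 = 256.38 million.
Unemployment rate = 9.53 / 162.70 = 5.86%.
Labor force participation rate = 162.70 / 256.38 = 63.46%.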